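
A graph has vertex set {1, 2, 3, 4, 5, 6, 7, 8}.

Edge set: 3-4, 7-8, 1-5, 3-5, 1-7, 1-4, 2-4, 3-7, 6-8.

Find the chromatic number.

3 and 7 are adjacent, so at least 2 colors are needed.
2 colors suffice: color red → {4, 5, 6, 7}; color blue → {1, 2, 3, 8}. Each edge has distinct colors on its endpoints.

2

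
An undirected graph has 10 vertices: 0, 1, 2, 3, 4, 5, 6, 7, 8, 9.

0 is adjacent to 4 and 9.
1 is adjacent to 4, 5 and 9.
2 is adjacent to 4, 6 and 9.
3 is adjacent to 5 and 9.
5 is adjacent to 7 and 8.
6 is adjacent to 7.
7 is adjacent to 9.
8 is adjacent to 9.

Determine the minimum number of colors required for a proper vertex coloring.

6 and 7 are adjacent, so at least 2 colors are needed.
2 colors suffice: color a → {4, 5, 6, 9}; color b → {0, 1, 2, 3, 7, 8}. No two adjacent vertices share a color.

2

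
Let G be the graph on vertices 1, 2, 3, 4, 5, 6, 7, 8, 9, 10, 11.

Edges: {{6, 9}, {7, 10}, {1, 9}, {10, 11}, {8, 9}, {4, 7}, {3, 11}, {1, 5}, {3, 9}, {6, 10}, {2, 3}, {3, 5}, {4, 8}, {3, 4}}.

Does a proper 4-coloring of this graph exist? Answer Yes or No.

Yes

The chromatic number is 3. The cycle 6-9-3-11-10-6 has odd length 5, so it cannot be 2-colored; at least 3 colors are needed.
One proper 3-coloring: 1=red, 2=blue, 3=red, 4=blue, 5=blue, 6=green, 7=green, 8=red, 9=blue, 10=red, 11=blue.
Since 4 ≥ 3, a proper 4-coloring certainly exists.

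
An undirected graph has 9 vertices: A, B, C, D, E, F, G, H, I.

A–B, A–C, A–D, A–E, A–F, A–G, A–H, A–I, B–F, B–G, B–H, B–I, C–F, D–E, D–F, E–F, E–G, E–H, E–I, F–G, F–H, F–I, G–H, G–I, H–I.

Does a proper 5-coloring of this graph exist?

A, B, F, G, H, I are pairwise adjacent (a clique of size 6), so at least 6 colors are needed.
So 5 colors are not enough.

No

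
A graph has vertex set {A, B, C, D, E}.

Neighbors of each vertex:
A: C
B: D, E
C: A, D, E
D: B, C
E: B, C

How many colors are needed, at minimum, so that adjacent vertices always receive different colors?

A and C are adjacent, so at least 2 colors are needed.
2 colors suffice: A=2, B=1, C=1, D=2, E=2. No two adjacent vertices share a color.

2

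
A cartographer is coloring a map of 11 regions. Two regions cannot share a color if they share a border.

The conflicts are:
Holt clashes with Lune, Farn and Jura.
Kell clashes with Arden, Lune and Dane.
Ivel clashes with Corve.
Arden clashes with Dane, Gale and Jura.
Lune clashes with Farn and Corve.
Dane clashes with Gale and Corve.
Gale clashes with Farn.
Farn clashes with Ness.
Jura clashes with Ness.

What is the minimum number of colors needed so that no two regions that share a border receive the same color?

3

Arden, Dane, Gale all conflict with each other, so at least 3 colors are needed.
3 colors suffice: color 1 → {Ivel, Dane, Farn, Jura}; color 2 → {Arden, Lune, Ness}; color 3 → {Holt, Kell, Gale, Corve}. No two conflicting regions share a color.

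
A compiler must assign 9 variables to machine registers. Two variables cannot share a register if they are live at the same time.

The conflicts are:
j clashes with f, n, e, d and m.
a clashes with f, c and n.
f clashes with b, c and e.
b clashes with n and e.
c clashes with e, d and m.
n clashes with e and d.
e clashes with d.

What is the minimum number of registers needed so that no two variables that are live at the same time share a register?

j, n, e, d all conflict with each other, so at least 4 registers are needed.
4 registers suffice: register 1 → {a, e, m}; register 2 → {c, n}; register 3 → {j, b}; register 4 → {f, d}. No two conflicting variables share a register.

4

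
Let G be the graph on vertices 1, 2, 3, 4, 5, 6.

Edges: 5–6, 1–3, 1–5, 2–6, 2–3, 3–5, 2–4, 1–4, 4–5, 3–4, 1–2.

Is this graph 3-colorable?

1, 3, 4, 5 form a clique, so at least 4 colors are needed.
So 3 colors are not enough.

No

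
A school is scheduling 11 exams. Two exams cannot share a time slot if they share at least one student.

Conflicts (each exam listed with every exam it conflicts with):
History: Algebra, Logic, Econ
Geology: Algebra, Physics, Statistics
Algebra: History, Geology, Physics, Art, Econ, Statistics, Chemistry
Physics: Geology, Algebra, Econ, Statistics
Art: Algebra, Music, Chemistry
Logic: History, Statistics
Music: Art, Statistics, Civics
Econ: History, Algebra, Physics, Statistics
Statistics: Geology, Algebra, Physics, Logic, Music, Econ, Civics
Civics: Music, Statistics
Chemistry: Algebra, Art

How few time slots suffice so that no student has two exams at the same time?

Algebra, Physics, Econ, Statistics pairwise conflict, so at least 4 time slots are needed.
4 time slots suffice: time slot 1 → {Algebra, Logic, Music}; time slot 2 → {History, Art, Statistics}; time slot 3 → {Physics, Civics, Chemistry}; time slot 4 → {Geology, Econ}. No two conflicting exams share a time slot.

4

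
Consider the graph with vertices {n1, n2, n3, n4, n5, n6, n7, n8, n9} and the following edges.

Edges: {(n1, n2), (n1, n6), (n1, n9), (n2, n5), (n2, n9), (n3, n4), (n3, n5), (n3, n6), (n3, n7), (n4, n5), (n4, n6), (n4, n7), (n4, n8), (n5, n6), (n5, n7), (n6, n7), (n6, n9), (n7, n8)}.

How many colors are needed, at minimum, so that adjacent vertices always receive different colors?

n3, n4, n5, n6, n7 form a clique, so at least 5 colors are needed.
5 colors suffice: n1=3, n2=1, n3=5, n4=3, n5=4, n6=1, n7=2, n8=1, n9=2. No two adjacent vertices share a color.

5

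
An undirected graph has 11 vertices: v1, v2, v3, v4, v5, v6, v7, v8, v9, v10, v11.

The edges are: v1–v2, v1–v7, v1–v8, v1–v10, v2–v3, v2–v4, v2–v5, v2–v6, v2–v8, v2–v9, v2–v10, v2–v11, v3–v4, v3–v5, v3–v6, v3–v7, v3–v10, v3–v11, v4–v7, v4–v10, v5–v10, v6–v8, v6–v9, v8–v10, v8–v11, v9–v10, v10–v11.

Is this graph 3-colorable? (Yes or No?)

v2, v8, v10, v11 are pairwise adjacent (a clique of size 4), so at least 4 colors are needed.
So 3 colors are not enough.

No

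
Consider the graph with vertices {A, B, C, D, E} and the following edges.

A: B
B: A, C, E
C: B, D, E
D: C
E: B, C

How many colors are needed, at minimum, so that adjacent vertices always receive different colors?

B, C, E are pairwise adjacent, so at least 3 colors are needed.
3 colors suffice: color 1 → {B, D}; color 2 → {A, C}; color 3 → {E}. No two adjacent vertices share a color.

3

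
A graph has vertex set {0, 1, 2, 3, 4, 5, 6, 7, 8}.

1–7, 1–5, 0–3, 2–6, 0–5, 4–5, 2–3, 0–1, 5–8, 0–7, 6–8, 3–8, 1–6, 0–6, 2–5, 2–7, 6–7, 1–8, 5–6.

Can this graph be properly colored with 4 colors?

The chromatic number is 4. 0, 1, 5, 6 form a clique, so at least 4 colors are needed.
4 colors suffice: color red → {3, 4, 6}; color blue → {5, 7}; color green → {0, 2, 8}; color yellow → {1}.
That is already a proper 4-coloring.

Yes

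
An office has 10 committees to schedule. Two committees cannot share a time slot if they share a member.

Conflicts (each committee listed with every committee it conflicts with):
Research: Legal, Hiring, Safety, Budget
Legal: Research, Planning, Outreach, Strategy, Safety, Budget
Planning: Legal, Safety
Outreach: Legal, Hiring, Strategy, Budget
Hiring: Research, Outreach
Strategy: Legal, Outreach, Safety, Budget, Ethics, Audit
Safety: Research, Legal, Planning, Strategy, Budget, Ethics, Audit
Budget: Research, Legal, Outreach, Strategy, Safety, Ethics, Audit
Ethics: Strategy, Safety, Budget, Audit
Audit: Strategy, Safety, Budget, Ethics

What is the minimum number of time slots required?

5

Strategy, Safety, Budget, Ethics, Audit are mutually in conflict, so at least 5 time slots are needed.
5 time slots suffice: Research=3, Legal=4, Planning=2, Outreach=1, Hiring=2, Strategy=3, Safety=1, Budget=2, Ethics=5, Audit=4. Every pair that conflicts lands in different time slots.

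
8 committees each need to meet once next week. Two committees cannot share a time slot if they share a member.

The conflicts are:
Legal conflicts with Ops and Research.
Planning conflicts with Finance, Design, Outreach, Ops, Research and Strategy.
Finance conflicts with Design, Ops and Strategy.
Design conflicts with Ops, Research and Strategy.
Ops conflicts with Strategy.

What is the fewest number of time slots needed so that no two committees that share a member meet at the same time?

5

Planning, Finance, Design, Ops, Strategy pairwise conflict, so at least 5 time slots are needed.
5 time slots suffice: Legal=1, Planning=1, Finance=5, Design=2, Outreach=2, Ops=3, Research=3, Strategy=4. No two conflicting committees share a time slot.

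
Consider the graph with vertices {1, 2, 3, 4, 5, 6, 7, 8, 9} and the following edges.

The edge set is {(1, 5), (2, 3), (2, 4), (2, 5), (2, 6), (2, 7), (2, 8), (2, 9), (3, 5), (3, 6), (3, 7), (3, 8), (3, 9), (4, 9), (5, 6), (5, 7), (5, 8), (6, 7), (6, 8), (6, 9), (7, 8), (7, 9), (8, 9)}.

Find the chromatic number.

6

2, 3, 5, 6, 7, 8 are mutually adjacent (a clique of size 6), so at least 6 colors are needed.
A valid assignment using 6 colors: 1=a, 2=a, 3=c, 4=b, 5=e, 6=f, 7=d, 8=b, 9=e. Every edge joins two different colors.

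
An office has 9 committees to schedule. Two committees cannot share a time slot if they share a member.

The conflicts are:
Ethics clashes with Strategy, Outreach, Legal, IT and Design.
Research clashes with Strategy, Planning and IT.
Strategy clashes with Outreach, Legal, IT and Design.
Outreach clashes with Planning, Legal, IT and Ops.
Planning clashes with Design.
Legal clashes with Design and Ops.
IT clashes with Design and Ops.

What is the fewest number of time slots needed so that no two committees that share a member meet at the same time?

4

Ethics, Strategy, IT, Design are mutually in conflict, so at least 4 time slots are needed.
4 time slots suffice: time slot 1 → {Planning, Legal, IT}; time slot 2 → {Strategy, Ops}; time slot 3 → {Research, Outreach, Design}; time slot 4 → {Ethics}. Every pair that conflicts lands in different time slots.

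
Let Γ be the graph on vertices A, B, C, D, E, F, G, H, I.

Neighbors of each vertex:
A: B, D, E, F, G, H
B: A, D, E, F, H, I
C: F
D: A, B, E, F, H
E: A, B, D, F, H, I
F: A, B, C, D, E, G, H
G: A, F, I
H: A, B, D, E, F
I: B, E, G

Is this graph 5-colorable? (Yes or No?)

A, B, D, E, F, H are mutually adjacent (a clique of size 6), so at least 6 colors are needed.
So 5 colors are not enough.

No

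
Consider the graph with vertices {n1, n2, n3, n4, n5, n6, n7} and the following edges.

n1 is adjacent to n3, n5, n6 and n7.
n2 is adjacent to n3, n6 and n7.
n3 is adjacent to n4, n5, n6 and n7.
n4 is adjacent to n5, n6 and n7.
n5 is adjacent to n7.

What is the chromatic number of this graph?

n1, n3, n5, n7 are mutually adjacent (a clique of size 4), so at least 4 colors are needed.
4 colors suffice: color 1 → {n3}; color 2 → {n6, n7}; color 3 → {n1, n2, n4}; color 4 → {n5}. No two adjacent vertices share a color.

4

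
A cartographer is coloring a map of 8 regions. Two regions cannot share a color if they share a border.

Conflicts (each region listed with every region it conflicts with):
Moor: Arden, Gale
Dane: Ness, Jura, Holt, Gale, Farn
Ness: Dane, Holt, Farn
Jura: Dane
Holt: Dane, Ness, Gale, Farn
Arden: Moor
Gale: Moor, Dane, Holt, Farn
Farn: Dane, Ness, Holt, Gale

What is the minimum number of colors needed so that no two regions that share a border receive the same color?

Dane, Holt, Gale, Farn all conflict with each other, so at least 4 colors are needed.
4 colors suffice: color 1 → {Moor, Dane}; color 2 → {Ness, Jura, Arden, Gale}; color 3 → {Holt}; color 4 → {Farn}. Each listed conflict is separated.

4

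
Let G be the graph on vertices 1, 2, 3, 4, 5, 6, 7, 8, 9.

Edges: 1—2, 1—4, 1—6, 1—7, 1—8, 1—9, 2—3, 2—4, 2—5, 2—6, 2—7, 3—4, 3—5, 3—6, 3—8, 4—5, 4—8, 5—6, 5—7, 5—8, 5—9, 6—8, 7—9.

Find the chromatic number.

3, 5, 6, 8 are pairwise adjacent (a clique of size 4), so at least 4 colors are needed.
A valid assignment using 4 colors: 1=red, 2=blue, 3=yellow, 4=green, 5=red, 6=green, 7=green, 8=blue, 9=blue. No two adjacent vertices share a color.

4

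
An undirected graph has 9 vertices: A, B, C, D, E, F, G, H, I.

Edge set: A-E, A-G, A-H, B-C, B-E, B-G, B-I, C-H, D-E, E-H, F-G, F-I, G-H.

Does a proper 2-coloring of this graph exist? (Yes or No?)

A, E, H form a triangle, so at least 3 colors are needed.
So 2 colors are not enough.

No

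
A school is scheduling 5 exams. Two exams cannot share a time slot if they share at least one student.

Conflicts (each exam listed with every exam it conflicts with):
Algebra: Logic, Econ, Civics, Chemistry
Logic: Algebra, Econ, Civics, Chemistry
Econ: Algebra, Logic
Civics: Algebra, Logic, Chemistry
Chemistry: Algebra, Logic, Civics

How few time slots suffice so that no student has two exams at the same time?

Algebra, Logic, Civics, Chemistry pairwise conflict, so at least 4 time slots are needed.
4 time slots suffice: time slot 1 → {Logic}; time slot 2 → {Algebra}; time slot 3 → {Econ, Civics}; time slot 4 → {Chemistry}. Each listed conflict is separated.

4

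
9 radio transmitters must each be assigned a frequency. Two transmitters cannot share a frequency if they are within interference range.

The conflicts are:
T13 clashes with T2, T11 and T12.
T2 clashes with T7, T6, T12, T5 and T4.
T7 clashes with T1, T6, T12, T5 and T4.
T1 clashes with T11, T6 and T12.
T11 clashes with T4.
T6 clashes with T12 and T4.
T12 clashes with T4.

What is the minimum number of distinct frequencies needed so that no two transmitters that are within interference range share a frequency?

T2, T7, T6, T12, T4 are mutually in conflict, so at least 5 frequencies are needed.
5 frequencies suffice: frequency 1 → {T13, T7}; frequency 2 → {T11, T12, T5}; frequency 3 → {T2, T1}; frequency 4 → {T4}; frequency 5 → {T6}. Every pair that conflicts lands in different frequencies.

5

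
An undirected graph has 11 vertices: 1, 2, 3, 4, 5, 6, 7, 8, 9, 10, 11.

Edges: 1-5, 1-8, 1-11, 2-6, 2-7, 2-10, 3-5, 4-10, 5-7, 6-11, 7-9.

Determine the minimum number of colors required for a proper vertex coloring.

2

1 and 8 are adjacent, so at least 2 colors are needed.
2 colors suffice: color a → {2, 4, 5, 8, 9, 11}; color b → {1, 3, 6, 7, 10}. Every edge joins two different colors.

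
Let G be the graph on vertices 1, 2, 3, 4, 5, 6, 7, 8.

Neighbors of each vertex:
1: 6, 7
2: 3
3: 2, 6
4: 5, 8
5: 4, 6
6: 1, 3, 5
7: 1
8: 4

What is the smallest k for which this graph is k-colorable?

3 and 6 are adjacent, so at least 2 colors are needed.
2 colors suffice: color a → {2, 4, 6, 7}; color b → {1, 3, 5, 8}. No two adjacent vertices share a color.

2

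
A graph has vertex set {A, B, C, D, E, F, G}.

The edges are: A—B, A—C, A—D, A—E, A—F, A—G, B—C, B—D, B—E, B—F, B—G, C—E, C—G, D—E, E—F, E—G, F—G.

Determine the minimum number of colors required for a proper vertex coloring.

A, B, E, F, G form a clique, so at least 5 colors are needed.
5 colors suffice: color 1 → {E}; color 2 → {A}; color 3 → {B}; color 4 → {D, G}; color 5 → {C, F}. No two adjacent vertices share a color.

5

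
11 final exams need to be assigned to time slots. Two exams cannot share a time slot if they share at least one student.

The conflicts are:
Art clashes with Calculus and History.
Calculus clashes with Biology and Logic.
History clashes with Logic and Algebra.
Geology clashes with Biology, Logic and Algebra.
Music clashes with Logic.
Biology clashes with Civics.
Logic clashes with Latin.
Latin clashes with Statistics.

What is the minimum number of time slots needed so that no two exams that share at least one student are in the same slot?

2

Biology and Civics conflict, so at least 2 time slots are needed.
Using 2 time slots: Art=1, Calculus=2, History=2, Geology=2, Music=2, Biology=1, Logic=1, Latin=2, Algebra=1, Civics=2, Statistics=1. No two conflicting exams share a time slot.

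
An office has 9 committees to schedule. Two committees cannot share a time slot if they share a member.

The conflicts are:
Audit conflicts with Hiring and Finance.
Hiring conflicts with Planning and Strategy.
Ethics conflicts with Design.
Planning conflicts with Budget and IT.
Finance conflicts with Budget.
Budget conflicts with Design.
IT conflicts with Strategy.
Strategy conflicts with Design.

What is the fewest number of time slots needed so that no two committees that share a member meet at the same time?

3

The cycle Design-Strategy-Hiring-Planning-Budget-Design has odd length 5, so it cannot be 2-colored; at least 3 time slots are needed.
Using 3 time slots: Audit=3, Hiring=1, Ethics=1, Planning=2, Finance=2, Budget=1, IT=1, Strategy=2, Design=3. Each listed conflict is separated.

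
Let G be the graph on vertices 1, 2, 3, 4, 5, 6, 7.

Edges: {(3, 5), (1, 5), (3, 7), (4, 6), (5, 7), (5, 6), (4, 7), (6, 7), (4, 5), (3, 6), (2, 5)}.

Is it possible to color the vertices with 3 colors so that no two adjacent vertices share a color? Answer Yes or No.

3, 5, 6, 7 are mutually adjacent (a clique of size 4), so at least 4 colors are needed.
So 3 colors are not enough.

No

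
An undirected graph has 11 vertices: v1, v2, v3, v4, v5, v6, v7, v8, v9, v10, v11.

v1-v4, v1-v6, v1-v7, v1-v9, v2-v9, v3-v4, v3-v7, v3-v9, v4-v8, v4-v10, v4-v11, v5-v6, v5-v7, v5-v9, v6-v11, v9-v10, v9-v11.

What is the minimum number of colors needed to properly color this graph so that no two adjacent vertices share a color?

2

v1 and v7 are adjacent, so at least 2 colors are needed.
2 colors suffice: v1=2, v2=2, v3=2, v4=1, v5=2, v6=1, v7=1, v8=2, v9=1, v10=2, v11=2. No two adjacent vertices share a color.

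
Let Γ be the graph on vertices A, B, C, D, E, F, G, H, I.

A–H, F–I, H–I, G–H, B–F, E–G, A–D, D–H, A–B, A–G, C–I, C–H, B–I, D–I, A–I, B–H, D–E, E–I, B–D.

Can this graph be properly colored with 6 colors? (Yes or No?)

The chromatic number is 5. A, B, D, H, I are mutually adjacent (a clique of size 5), so at least 5 colors are needed.
5 colors suffice: color red → {G, I}; color blue → {E, F, H}; color green → {C, D}; color yellow → {A}; color purple → {B}.
Since 6 ≥ 5, a proper 6-coloring certainly exists.

Yes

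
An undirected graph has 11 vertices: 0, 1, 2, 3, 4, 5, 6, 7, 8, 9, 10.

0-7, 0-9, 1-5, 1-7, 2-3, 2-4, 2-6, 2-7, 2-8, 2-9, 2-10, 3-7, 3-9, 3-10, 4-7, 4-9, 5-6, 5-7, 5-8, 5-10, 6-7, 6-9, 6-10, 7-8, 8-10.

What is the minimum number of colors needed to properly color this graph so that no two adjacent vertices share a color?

1, 5, 7 are pairwise adjacent, so at least 3 colors are needed.
3 colors suffice: 0=b, 1=c, 2=b, 3=c, 4=c, 5=b, 6=c, 7=a, 8=c, 9=a, 10=a. Every edge joins two different colors.

3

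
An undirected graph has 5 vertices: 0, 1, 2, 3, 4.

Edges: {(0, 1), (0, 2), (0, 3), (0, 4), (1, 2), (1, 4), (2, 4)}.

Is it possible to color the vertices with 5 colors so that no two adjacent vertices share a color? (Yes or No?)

The chromatic number is 4. 0, 1, 2, 4 form a clique, so at least 4 colors are needed.
4 colors suffice: color red → {0}; color blue → {2, 3}; color green → {1}; color yellow → {4}.
Since 5 ≥ 4, a proper 5-coloring certainly exists.

Yes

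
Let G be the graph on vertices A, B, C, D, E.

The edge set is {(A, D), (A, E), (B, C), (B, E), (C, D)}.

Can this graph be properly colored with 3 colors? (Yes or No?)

The chromatic number is 3. The cycle A-E-B-C-D-A has odd length 5, so it cannot be 2-colored; at least 3 colors are needed.
One proper 3-coloring: A=3, B=1, C=2, D=1, E=2.
That is already a proper 3-coloring.

Yes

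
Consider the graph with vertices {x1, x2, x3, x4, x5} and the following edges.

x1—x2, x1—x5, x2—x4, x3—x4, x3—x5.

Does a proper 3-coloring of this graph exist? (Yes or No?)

The chromatic number is 3. The cycle x5-x1-x2-x4-x3-x5 has odd length 5, so it cannot be 2-colored; at least 3 colors are needed.
3 colors suffice: x1=blue, x2=red, x3=green, x4=blue, x5=red.
That is already a proper 3-coloring.

Yes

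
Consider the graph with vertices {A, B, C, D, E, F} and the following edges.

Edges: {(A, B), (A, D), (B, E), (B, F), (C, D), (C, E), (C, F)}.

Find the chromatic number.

The cycle A-B-F-C-D-A has odd length 5, so it cannot be 2-colored; at least 3 colors are needed.
One proper 3-coloring: A=blue, B=red, C=red, D=green, E=blue, F=blue. Every edge joins two different colors.

3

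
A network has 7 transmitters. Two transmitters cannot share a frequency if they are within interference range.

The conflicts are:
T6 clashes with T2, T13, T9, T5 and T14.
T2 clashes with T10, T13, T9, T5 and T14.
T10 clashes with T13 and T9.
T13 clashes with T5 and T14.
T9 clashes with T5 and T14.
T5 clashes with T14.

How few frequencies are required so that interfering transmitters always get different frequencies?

5

T6, T2, T13, T5, T14 are mutually in conflict, so at least 5 frequencies are needed.
A valid assignment using 5 frequencies: T6=5, T2=1, T10=3, T13=2, T9=2, T5=4, T14=3. Each listed conflict is separated.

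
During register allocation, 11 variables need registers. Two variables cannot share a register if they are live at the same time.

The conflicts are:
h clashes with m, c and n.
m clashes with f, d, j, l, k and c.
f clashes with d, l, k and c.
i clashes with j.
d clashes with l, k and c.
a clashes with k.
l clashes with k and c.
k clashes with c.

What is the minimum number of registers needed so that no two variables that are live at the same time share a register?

6

m, f, d, l, k, c all conflict with each other, so at least 6 registers are needed.
A valid assignment using 6 registers: h=2, m=1, f=4, i=1, d=6, a=1, j=2, l=5, k=2, c=3, n=1. Each listed conflict is separated.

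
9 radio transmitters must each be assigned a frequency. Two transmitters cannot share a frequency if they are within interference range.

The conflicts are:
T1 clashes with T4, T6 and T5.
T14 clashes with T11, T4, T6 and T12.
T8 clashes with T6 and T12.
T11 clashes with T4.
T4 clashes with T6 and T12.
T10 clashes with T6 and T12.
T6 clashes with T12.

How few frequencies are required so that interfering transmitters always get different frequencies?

T14, T4, T6, T12 pairwise conflict, so at least 4 frequencies are needed.
4 frequencies suffice: frequency 1 → {T11, T6, T5}; frequency 2 → {T8, T4, T10}; frequency 3 → {T1, T12}; frequency 4 → {T14}. Each listed conflict is separated.

4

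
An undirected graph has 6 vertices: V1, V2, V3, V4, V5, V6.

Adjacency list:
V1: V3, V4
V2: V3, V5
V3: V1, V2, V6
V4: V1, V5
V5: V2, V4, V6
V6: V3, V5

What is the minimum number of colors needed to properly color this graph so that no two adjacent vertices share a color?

The cycle V6-V5-V4-V1-V3-V6 has odd length 5, so it cannot be 2-colored; at least 3 colors are needed.
3 colors suffice: V1=green, V2=blue, V3=red, V4=blue, V5=red, V6=blue. Each edge has distinct colors on its endpoints.

3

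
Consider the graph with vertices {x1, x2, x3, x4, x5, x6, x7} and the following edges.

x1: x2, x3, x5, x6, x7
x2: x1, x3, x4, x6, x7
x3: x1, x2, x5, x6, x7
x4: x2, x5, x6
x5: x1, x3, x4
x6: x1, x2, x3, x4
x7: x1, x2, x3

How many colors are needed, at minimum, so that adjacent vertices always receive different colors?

x1, x2, x3, x7 form a clique, so at least 4 colors are needed.
4 colors suffice: color R → {x1, x4}; color B → {x3}; color G → {x2, x5}; color Y → {x6, x7}. Each edge has distinct colors on its endpoints.

4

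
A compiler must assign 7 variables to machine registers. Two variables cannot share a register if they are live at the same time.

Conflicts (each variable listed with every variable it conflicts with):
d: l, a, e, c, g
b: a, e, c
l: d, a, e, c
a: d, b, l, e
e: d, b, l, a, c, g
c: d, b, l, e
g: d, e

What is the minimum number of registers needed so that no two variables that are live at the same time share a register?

4

d, l, a, e all conflict with each other, so at least 4 registers are needed.
4 registers suffice: register 1 → {e}; register 2 → {d, b}; register 3 → {a, c, g}; register 4 → {l}. No two conflicting variables share a register.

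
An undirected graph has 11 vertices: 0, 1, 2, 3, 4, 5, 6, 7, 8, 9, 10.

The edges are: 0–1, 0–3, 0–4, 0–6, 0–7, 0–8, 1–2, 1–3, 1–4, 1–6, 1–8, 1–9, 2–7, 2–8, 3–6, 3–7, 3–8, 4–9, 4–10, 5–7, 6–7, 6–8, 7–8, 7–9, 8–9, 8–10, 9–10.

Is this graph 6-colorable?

Yes

The chromatic number is 5. 0, 3, 6, 7, 8 are pairwise adjacent (a clique of size 5), so at least 5 colors are needed.
5 colors suffice: color red → {4, 5, 8}; color blue → {1, 7, 10}; color green → {0, 2, 9}; color yellow → {3}; color purple → {6}.
Since 6 ≥ 5, a proper 6-coloring certainly exists.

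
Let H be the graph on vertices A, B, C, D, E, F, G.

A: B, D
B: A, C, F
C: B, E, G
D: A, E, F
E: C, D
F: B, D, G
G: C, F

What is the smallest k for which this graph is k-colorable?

3

The cycle D-E-C-G-F-D has odd length 5, so it cannot be 2-colored; at least 3 colors are needed.
3 colors suffice: color 1 → {A, C, F}; color 2 → {B, D, G}; color 3 → {E}. Each edge has distinct colors on its endpoints.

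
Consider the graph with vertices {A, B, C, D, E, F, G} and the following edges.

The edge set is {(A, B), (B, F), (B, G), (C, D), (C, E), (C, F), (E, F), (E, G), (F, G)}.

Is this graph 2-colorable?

B, F, G are pairwise adjacent, so at least 3 colors are needed.
So 2 colors are not enough.

No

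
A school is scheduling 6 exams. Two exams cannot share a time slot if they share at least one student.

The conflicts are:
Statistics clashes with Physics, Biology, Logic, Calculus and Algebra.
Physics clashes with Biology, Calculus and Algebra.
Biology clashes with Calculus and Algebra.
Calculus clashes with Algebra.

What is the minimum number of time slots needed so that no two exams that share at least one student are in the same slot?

5

Statistics, Physics, Biology, Calculus, Algebra pairwise conflict, so at least 5 time slots are needed.
A valid assignment using 5 time slots: Statistics=1, Physics=4, Biology=3, Logic=2, Calculus=5, Algebra=2. Each listed conflict is separated.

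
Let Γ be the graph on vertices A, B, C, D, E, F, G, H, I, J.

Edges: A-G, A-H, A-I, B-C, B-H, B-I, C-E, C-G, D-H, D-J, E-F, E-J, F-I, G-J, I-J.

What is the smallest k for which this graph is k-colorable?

The cycle B-H-D-J-I-B has odd length 5, so it cannot be 2-colored; at least 3 colors are needed.
3 colors suffice: A=blue, B=blue, C=red, D=green, E=green, F=blue, G=green, H=red, I=red, J=blue. Each edge has distinct colors on its endpoints.

3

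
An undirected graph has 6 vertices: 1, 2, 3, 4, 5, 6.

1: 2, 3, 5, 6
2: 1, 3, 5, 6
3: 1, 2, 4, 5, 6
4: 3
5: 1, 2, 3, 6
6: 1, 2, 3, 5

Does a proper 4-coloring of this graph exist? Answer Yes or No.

No

1, 2, 3, 5, 6 are pairwise adjacent (a clique of size 5), so at least 5 colors are needed.
So 4 colors are not enough.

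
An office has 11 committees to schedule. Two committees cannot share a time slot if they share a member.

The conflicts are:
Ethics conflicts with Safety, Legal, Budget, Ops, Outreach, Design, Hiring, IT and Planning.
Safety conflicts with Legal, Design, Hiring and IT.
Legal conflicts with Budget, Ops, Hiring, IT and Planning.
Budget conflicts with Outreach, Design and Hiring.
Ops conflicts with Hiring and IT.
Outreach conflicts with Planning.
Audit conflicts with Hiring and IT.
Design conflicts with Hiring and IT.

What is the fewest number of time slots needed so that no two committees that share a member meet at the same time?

Ethics, Legal, Ops, Hiring all conflict with each other, so at least 4 time slots are needed.
Using 4 time slots: Ethics=1, Safety=4, Legal=3, Budget=4, Ops=4, Outreach=3, Audit=1, Design=3, Hiring=2, IT=2, Planning=2. Every pair that conflicts lands in different time slots.

4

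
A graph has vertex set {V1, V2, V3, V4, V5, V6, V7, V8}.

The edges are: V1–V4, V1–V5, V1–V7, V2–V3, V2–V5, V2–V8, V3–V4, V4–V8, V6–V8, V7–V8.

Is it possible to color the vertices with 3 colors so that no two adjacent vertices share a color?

Yes

The chromatic number is 3. The cycle V1-V7-V8-V2-V5-V1 has odd length 5, so it cannot be 2-colored; at least 3 colors are needed.
3 colors suffice: color 1 → {V1, V3, V8}; color 2 → {V2, V4, V6, V7}; color 3 → {V5}.
That is already a proper 3-coloring.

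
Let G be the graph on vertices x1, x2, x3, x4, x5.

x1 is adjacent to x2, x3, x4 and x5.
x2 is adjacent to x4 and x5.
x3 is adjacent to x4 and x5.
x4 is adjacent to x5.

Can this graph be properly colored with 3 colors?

x1, x3, x4, x5 are mutually adjacent (a clique of size 4), so at least 4 colors are needed.
So 3 colors are not enough.

No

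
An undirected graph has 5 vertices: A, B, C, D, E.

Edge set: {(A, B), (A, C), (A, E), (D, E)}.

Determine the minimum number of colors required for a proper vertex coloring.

A and B are adjacent, so at least 2 colors are needed.
2 colors suffice: color red → {A, D}; color blue → {B, C, E}. Each edge has distinct colors on its endpoints.

2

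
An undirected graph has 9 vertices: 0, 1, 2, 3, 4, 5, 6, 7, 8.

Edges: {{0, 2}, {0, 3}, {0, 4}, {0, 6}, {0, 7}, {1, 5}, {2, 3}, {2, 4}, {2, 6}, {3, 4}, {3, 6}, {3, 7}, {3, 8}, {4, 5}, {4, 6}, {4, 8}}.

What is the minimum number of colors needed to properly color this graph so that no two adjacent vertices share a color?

5

0, 2, 3, 4, 6 are mutually adjacent (a clique of size 5), so at least 5 colors are needed.
5 colors suffice: color red → {1, 4, 7}; color blue → {3, 5}; color green → {0, 8}; color yellow → {2}; color purple → {6}. Each edge has distinct colors on its endpoints.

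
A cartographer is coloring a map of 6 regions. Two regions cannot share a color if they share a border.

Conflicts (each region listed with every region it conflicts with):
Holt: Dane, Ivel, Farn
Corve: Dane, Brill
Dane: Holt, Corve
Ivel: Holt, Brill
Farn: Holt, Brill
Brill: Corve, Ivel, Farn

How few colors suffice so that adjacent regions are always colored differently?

The cycle Corve-Brill-Farn-Holt-Dane-Corve has odd length 5, so it cannot be 2-colored; at least 3 colors are needed.
3 colors suffice: Holt=1, Corve=2, Dane=3, Ivel=2, Farn=2, Brill=1. Every pair that conflicts lands in different colors.

3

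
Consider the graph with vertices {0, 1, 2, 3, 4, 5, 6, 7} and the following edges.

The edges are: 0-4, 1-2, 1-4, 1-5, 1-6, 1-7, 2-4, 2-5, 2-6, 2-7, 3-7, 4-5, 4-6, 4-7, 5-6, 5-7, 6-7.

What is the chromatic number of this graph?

1, 2, 4, 5, 6, 7 form a clique, so at least 6 colors are needed.
6 colors suffice: 0=b, 1=d, 2=f, 3=a, 4=a, 5=c, 6=e, 7=b. No two adjacent vertices share a color.

6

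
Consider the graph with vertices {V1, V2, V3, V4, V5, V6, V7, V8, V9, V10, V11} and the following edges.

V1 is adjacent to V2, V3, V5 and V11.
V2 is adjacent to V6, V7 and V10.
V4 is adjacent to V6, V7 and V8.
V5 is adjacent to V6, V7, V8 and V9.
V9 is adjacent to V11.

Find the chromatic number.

2

V5 and V6 are adjacent, so at least 2 colors are needed.
2 colors suffice: color red → {V2, V3, V4, V5, V11}; color blue → {V1, V6, V7, V8, V9, V10}. Each edge has distinct colors on its endpoints.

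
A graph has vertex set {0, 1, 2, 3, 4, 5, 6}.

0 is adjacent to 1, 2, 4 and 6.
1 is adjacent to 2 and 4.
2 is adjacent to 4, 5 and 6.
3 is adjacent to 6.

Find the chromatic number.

0, 1, 2, 4 form a clique, so at least 4 colors are needed.
4 colors suffice: color red → {2, 3}; color blue → {0, 5}; color green → {4, 6}; color yellow → {1}. No two adjacent vertices share a color.

4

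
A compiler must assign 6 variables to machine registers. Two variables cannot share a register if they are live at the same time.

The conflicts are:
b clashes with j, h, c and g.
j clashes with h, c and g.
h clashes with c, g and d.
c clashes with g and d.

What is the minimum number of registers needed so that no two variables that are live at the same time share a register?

b, j, h, c, g are mutually in conflict, so at least 5 registers are needed.
A valid assignment using 5 registers: b=4, j=5, h=1, c=2, g=3, d=3. Each listed conflict is separated.

5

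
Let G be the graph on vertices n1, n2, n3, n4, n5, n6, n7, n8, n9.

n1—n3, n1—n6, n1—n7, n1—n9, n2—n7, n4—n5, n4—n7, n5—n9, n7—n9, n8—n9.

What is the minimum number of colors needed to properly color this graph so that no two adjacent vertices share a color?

3

n1, n7, n9 are mutually adjacent, so at least 3 colors are needed.
3 colors suffice: color 1 → {n2, n3, n4, n6, n9}; color 2 → {n5, n7, n8}; color 3 → {n1}. Every edge joins two different colors.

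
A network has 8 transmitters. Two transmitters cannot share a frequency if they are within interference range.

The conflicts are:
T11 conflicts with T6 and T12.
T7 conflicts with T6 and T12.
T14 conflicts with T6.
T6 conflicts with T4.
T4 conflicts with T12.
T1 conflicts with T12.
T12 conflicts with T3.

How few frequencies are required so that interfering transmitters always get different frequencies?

2

T7 and T12 conflict, so at least 2 frequencies are needed.
2 frequencies suffice: frequency 1 → {T6, T12}; frequency 2 → {T11, T7, T14, T4, T1, T3}. No two conflicting transmitters share a frequency.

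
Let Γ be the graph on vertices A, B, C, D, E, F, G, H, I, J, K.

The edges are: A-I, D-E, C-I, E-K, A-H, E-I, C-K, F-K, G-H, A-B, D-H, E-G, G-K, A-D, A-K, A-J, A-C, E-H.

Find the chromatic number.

3

A, D, H are mutually adjacent, so at least 3 colors are needed.
3 colors suffice: color 1 → {A, E, F}; color 2 → {B, H, I, J, K}; color 3 → {C, D, G}. Every edge joins two different colors.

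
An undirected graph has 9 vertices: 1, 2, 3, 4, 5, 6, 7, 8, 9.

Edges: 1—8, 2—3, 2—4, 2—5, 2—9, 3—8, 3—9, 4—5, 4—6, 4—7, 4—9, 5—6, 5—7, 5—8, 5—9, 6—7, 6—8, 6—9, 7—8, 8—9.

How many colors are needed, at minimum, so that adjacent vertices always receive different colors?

4, 5, 6, 7 form a clique, so at least 4 colors are needed.
4 colors suffice: color a → {1, 3, 5}; color b → {7, 9}; color c → {4, 8}; color d → {2, 6}. Each edge has distinct colors on its endpoints.

4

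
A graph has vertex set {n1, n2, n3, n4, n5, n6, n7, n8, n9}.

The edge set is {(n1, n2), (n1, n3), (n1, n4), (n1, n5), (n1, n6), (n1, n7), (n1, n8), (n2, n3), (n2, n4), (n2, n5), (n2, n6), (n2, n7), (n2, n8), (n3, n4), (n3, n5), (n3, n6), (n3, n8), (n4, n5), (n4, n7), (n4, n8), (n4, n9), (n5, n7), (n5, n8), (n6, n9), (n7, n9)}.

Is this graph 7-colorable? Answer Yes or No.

The chromatic number is 6. n1, n2, n3, n4, n5, n8 form a clique, so at least 6 colors are needed.
A valid assignment using 6 colors: n1=3, n2=1, n3=5, n4=2, n5=4, n6=2, n7=5, n8=6, n9=1.
Since 7 ≥ 6, a proper 7-coloring certainly exists.

Yes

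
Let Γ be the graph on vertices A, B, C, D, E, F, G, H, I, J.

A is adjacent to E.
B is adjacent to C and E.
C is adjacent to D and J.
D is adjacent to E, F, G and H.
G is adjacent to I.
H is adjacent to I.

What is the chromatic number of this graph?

2

D and F are adjacent, so at least 2 colors are needed.
One proper 2-coloring: A=red, B=red, C=blue, D=red, E=blue, F=blue, G=blue, H=blue, I=red, J=red. Every edge joins two different colors.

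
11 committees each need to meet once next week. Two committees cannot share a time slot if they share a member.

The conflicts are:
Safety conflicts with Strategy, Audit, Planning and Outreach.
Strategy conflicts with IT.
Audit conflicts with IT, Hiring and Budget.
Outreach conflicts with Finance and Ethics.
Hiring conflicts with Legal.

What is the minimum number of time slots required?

2

Safety and Audit conflict, so at least 2 time slots are needed.
2 time slots suffice: time slot 1 → {Safety, IT, Finance, Ethics, Hiring, Budget}; time slot 2 → {Strategy, Audit, Planning, Outreach, Legal}. Each listed conflict is separated.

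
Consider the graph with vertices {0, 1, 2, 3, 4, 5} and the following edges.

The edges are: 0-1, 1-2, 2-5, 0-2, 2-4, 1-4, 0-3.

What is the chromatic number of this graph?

3

0, 1, 2 form a triangle, so at least 3 colors are needed.
3 colors suffice: 0=green, 1=blue, 2=red, 3=red, 4=green, 5=blue. No two adjacent vertices share a color.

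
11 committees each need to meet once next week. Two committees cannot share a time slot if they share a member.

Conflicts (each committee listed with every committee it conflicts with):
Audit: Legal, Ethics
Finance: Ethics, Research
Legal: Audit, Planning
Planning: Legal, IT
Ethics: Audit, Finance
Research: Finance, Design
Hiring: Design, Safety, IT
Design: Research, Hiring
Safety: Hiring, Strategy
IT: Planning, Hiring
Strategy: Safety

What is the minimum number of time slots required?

The cycle Research-Finance-Ethics-Audit-Legal-Planning-IT-Hiring-Design-Research has odd length 9, so it cannot be 2-colored; at least 3 time slots are needed.
3 time slots suffice: time slot 1 → {Finance, Legal, Hiring, Strategy}; time slot 2 → {Planning, Ethics, Design, Safety}; time slot 3 → {Audit, Research, IT}. Every pair that conflicts lands in different time slots.

3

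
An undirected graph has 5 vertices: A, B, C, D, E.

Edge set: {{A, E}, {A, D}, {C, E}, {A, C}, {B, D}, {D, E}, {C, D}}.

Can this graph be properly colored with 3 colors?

No

A, C, D, E are mutually adjacent (a clique of size 4), so at least 4 colors are needed.
So 3 colors are not enough.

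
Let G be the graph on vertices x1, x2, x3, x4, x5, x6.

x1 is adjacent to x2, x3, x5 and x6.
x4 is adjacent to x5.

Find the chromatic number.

x1 and x2 are adjacent, so at least 2 colors are needed.
2 colors suffice: color 1 → {x1, x4}; color 2 → {x2, x3, x5, x6}. No two adjacent vertices share a color.

2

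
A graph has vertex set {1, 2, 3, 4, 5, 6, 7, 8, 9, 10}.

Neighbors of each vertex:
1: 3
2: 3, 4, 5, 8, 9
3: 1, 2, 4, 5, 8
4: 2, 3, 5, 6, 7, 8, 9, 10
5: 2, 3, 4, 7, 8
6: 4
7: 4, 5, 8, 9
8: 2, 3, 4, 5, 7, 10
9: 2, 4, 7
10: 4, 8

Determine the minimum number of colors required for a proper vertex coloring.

5

2, 3, 4, 5, 8 form a clique, so at least 5 colors are needed.
One proper 5-coloring: 1=red, 2=green, 3=yellow, 4=red, 5=purple, 6=blue, 7=green, 8=blue, 9=blue, 10=green. Every edge joins two different colors.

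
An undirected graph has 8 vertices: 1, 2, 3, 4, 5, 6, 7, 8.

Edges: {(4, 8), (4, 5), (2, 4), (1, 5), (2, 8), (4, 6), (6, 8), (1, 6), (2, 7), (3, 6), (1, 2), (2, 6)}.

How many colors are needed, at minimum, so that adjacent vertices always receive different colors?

2, 4, 6, 8 are mutually adjacent (a clique of size 4), so at least 4 colors are needed.
4 colors suffice: color red → {5, 6, 7}; color blue → {2, 3}; color green → {1, 4}; color yellow → {8}. No two adjacent vertices share a color.

4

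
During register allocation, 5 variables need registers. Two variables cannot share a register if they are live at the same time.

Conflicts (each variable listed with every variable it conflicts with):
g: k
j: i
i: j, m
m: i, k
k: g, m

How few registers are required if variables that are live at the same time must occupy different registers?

j and i conflict, so at least 2 registers are needed.
Using 2 registers: g=2, j=2, i=1, m=2, k=1. Each listed conflict is separated.

2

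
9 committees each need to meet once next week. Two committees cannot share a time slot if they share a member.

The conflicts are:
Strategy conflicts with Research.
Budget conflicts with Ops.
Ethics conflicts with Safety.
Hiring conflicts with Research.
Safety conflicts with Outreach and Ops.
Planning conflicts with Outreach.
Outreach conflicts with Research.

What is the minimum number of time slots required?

2

Strategy and Research conflict, so at least 2 time slots are needed.
2 time slots suffice: time slot 1 → {Budget, Safety, Planning, Research}; time slot 2 → {Strategy, Ethics, Hiring, Outreach, Ops}. Each listed conflict is separated.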